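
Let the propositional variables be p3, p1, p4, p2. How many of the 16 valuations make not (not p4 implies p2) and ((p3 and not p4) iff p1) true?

Initial set: {(not (not p4 implies p2) and ((p3 and not p4) iff p1))}.
(not (not p4 implies p2) and ((p3 and not p4) iff p1)): α-rule — add not (not p4 implies p2), ((p3 and not p4) iff p1).
not (not p4 implies p2): α-rule — add not p4, not p2.
((p3 and not p4) iff p1): β-rule — branch into (p3 and not p4), p1  //  not (p3 and not p4), not p1.
  branch 1 (add (p3 and not p4), p1):
    (p3 and not p4): α-rule — add p3, not p4.
    ○ open, literals {p1=1, p2=0, p3=1, p4=0}.
  branch 2 (add not (p3 and not p4), not p1):
    not (p3 and not p4): β-rule — branch into not p3  //  not not p4.
      branch 2.1 (add not p3):
        ○ open, literals {p1=0, p2=0, p3=0, p4=0}.
      branch 2.2 (add not not p4):
        × closes — contains both p4 and not p4.
1 branch closed, 2 open.
Each open branch fixes some atoms; the unmentioned ones are free. Counting distinct full assignments: branch {p1=1, p2=0, p3=1, p4=0} (none free) contributes 1 new; branch {p1=0, p2=0, p3=0, p4=0} (none free) contributes 1 new. Total: 2.

2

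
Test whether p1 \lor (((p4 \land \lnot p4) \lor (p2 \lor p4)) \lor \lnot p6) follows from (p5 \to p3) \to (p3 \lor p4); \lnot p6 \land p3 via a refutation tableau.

Initial set: {((p5 \to p3) \to (p3 \lor p4)); (\lnot p6 \land p3); \lnot (p1 \lor (((p4 \land \lnot p4) \lor (p2 \lor p4)) \lor \lnot p6))}.
(\lnot p6 \land p3): α-rule — add \lnot p6, p3.
\lnot (p1 \lor (((p4 \land \lnot p4) \lor (p2 \lor p4)) \lor \lnot p6)): α-rule — add \lnot p1, \lnot (((p4 \land \lnot p4) \lor (p2 \lor p4)) \lor \lnot p6).
\lnot (((p4 \land \lnot p4) \lor (p2 \lor p4)) \lor \lnot p6): α-rule — add \lnot ((p4 \land \lnot p4) \lor (p2 \lor p4)), \lnot \lnot p6.
× closes — contains both p6 and \lnot p6.
All 1 branch closes.
Every branch closed, so the premises entail the conclusion.

Yes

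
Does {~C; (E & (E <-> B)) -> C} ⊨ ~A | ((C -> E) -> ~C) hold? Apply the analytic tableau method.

Yes

Initial set: {~C; ((E & (E <-> B)) -> C); ~(~A | ((C -> E) -> ~C))}.
~(~A | ((C -> E) -> ~C)): α-rule — add ~~A, ~((C -> E) -> ~C).
~((C -> E) -> ~C): α-rule — add (C -> E), ~~C.
× closes — contains both C and ~C.
All 1 branch closes.
Every branch closed, so the premises entail the conclusion.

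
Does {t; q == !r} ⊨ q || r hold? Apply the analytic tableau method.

Yes

Initial set: {T t; T (q == !r); F (q || r)}.
F (q || r): α-rule — add F q, F r.
T (q == !r): β-rule — branch into T q, T !r  //  F q, F !r.
  branch 1 (add T q, T !r):
    × closes — contains both q and !q.
  branch 2 (add F q, F !r):
    × closes — contains both r and !r.
All 2 branches close.
Every branch closed, so the premises entail the conclusion.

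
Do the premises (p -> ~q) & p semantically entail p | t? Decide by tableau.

Initial set: {T ((p -> ~q) & p); F (p | t)}.
T ((p -> ~q) & p): α-rule — add T (p -> ~q), T p.
F (p | t): α-rule — add F p, F t.
× closes — contains both p and ~p.
All 1 branch closes.
Every branch closed, so the premises entail the conclusion.

Yes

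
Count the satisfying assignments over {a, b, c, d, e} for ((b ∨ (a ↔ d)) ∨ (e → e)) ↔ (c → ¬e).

Initial set: {(((b ∨ (a ↔ d)) ∨ (e → e)) ↔ (c → ¬e))}.
(((b ∨ (a ↔ d)) ∨ (e → e)) ↔ (c → ¬e)): β-rule — branch into ((b ∨ (a ↔ d)) ∨ (e → e)), (c → ¬e)  //  ¬((b ∨ (a ↔ d)) ∨ (e → e)), ¬(c → ¬e).
  branch 1 (add ((b ∨ (a ↔ d)) ∨ (e → e)), (c → ¬e)):
    ((b ∨ (a ↔ d)) ∨ (e → e)): β-rule — branch into (b ∨ (a ↔ d))  //  (e → e).
      branch 1.1 (add (b ∨ (a ↔ d))):
        (c → ¬e): β-rule — branch into ¬c  //  ¬e.
          branch 1.1.1 (add ¬c):
            (b ∨ (a ↔ d)): β-rule — branch into b  //  (a ↔ d).
              branch 1.1.1.1 (add b):
                ○ open, literals {b=T, c=F}.
              branch 1.1.1.2 (add (a ↔ d)):
                (a ↔ d): β-rule — branch into a, d  //  ¬a, ¬d.
                  branch 1.1.1.2.1 (add a, d):
                    ○ open, literals {a=T, c=F, d=T}.
                  branch 1.1.1.2.2 (add ¬a, ¬d):
                    ○ open, literals {a=F, c=F, d=F}.
          branch 1.1.2 (add ¬e):
            (b ∨ (a ↔ d)): β-rule — branch into b  //  (a ↔ d).
              branch 1.1.2.1 (add b):
                ○ open, literals {b=T, e=F}.
              branch 1.1.2.2 (add (a ↔ d)):
                (a ↔ d): β-rule — branch into a, d  //  ¬a, ¬d.
                  branch 1.1.2.2.1 (add a, d):
                    ○ open, literals {a=T, d=T, e=F}.
                  branch 1.1.2.2.2 (add ¬a, ¬d):
                    ○ open, literals {a=F, d=F, e=F}.
      branch 1.2 (add (e → e)):
        (c → ¬e): β-rule — branch into ¬c  //  ¬e.
          branch 1.2.1 (add ¬c):
            (e → e): β-rule — branch into ¬e  //  e.
              branch 1.2.1.1 (add ¬e):
                ○ open, literals {c=F, e=F}.
              branch 1.2.1.2 (add e):
                ○ open, literals {c=F, e=T}.
          branch 1.2.2 (add ¬e):
            (e → e): β-rule — branch into ¬e  //  e.
              branch 1.2.2.1 (add ¬e):
                ○ open, literals {e=F}.
              branch 1.2.2.2 (add e):
                × closes — contains both e and ¬e.
  branch 2 (add ¬((b ∨ (a ↔ d)) ∨ (e → e)), ¬(c → ¬e)):
    ¬((b ∨ (a ↔ d)) ∨ (e → e)): α-rule — add ¬(b ∨ (a ↔ d)), ¬(e → e).
    ¬(c → ¬e): α-rule — add c, ¬¬e.
    ¬(b ∨ (a ↔ d)): α-rule — add ¬b, ¬(a ↔ d).
    ¬(e → e): α-rule — add e, ¬e.
    × closes — contains both e and ¬e.
2 branches closed, 9 open.
Each open branch fixes some atoms; the unmentioned ones are free. Counting distinct full assignments: branch {b=T, c=F} (a, d, e) contributes 8 new; branch {a=T, c=F, d=T} (b, e) contributes 2 new; branch {a=F, c=F, d=F} (b, e) contributes 2 new; branch {b=T, e=F} (a, c, d) contributes 4 new; branch {a=T, d=T, e=F} (b, c) contributes 1 new; branch {a=F, d=F, e=F} (b, c) contributes 1 new; branch {c=F, e=F} (a, b, d) contributes 2 new; branch {c=F, e=T} (a, b, d) contributes 2 new; branch {e=F} (a, b, c, d) contributes 2 new. Total: 24.

24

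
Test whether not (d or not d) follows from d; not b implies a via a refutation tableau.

Initial set: {d; (not b implies a); not not (d or not d)}.
(not b implies a): β-rule — branch into not not b  //  a.
  branch 1 (add not not b):
    not not (d or not d): β-rule — branch into d  //  not d.
      branch 1.1 (add d):
        ○ open, literals {b=1, d=1}.
      branch 1.2 (add not d):
        × closes — contains both d and not d.
  branch 2 (add a):
    not not (d or not d): β-rule — branch into d  //  not d.
      branch 2.1 (add d):
        ○ open, literals {a=1, d=1}.
      branch 2.2 (add not d):
        × closes — contains both d and not d.
2 branches closed, 2 open.
An open branch gives a countermodel: b=1, d=1 (unmentioned atoms arbitrary); the premises hold there but the conclusion fails.

No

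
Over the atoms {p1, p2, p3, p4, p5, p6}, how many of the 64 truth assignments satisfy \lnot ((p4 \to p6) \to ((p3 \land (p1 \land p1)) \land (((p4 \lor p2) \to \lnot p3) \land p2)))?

Initial set: {T \lnot ((p4 \to p6) \to ((p3 \land (p1 \land p1)) \land (((p4 \lor p2) \to \lnot p3) \land p2)))}.
T \lnot ((p4 \to p6) \to ((p3 \land (p1 \land p1)) \land (((p4 \lor p2) \to \lnot p3) \land p2))): α-rule — add T (p4 \to p6), F ((p3 \land (p1 \land p1)) \land (((p4 \lor p2) \to \lnot p3) \land p2)).
T (p4 \to p6): β-rule — branch into F p4  //  T p6.
  branch 1 (add F p4):
    F ((p3 \land (p1 \land p1)) \land (((p4 \lor p2) \to \lnot p3) \land p2)): β-rule — branch into F (p3 \land (p1 \land p1))  //  F (((p4 \lor p2) \to \lnot p3) \land p2).
      branch 1.1 (add F (p3 \land (p1 \land p1))):
        F (p3 \land (p1 \land p1)): β-rule — branch into F p3  //  F (p1 \land p1).
          branch 1.1.1 (add F p3):
            ○ open, literals {p3=0, p4=0}.
          branch 1.1.2 (add F (p1 \land p1)):
            F (p1 \land p1): β-rule — branch into F p1  //  F p1.
              branch 1.1.2.1 (add F p1):
                ○ open, literals {p1=0, p4=0}.
              branch 1.1.2.2 (add F p1):
                ○ open, literals {p1=0, p4=0}.
      branch 1.2 (add F (((p4 \lor p2) \to \lnot p3) \land p2)):
        F (((p4 \lor p2) \to \lnot p3) \land p2): β-rule — branch into F ((p4 \lor p2) \to \lnot p3)  //  F p2.
          branch 1.2.1 (add F ((p4 \lor p2) \to \lnot p3)):
            F ((p4 \lor p2) \to \lnot p3): α-rule — add T (p4 \lor p2), F \lnot p3.
            T (p4 \lor p2): β-rule — branch into T p4  //  T p2.
              branch 1.2.1.1 (add T p4):
                × closes — contains both p4 and \lnot p4.
              branch 1.2.1.2 (add T p2):
                ○ open, literals {p2=1, p3=1, p4=0}.
          branch 1.2.2 (add F p2):
            ○ open, literals {p2=0, p4=0}.
  branch 2 (add T p6):
    F ((p3 \land (p1 \land p1)) \land (((p4 \lor p2) \to \lnot p3) \land p2)): β-rule — branch into F (p3 \land (p1 \land p1))  //  F (((p4 \lor p2) \to \lnot p3) \land p2).
      branch 2.1 (add F (p3 \land (p1 \land p1))):
        F (p3 \land (p1 \land p1)): β-rule — branch into F p3  //  F (p1 \land p1).
          branch 2.1.1 (add F p3):
            ○ open, literals {p3=0, p6=1}.
          branch 2.1.2 (add F (p1 \land p1)):
            F (p1 \land p1): β-rule — branch into F p1  //  F p1.
              branch 2.1.2.1 (add F p1):
                ○ open, literals {p1=0, p6=1}.
              branch 2.1.2.2 (add F p1):
                ○ open, literals {p1=0, p6=1}.
      branch 2.2 (add F (((p4 \lor p2) \to \lnot p3) \land p2)):
        F (((p4 \lor p2) \to \lnot p3) \land p2): β-rule — branch into F ((p4 \lor p2) \to \lnot p3)  //  F p2.
          branch 2.2.1 (add F ((p4 \lor p2) \to \lnot p3)):
            F ((p4 \lor p2) \to \lnot p3): α-rule — add T (p4 \lor p2), F \lnot p3.
            T (p4 \lor p2): β-rule — branch into T p4  //  T p2.
              branch 2.2.1.1 (add T p4):
                ○ open, literals {p3=1, p4=1, p6=1}.
              branch 2.2.1.2 (add T p2):
                ○ open, literals {p2=1, p3=1, p6=1}.
          branch 2.2.2 (add F p2):
            ○ open, literals {p2=0, p6=1}.
1 branch closed, 11 open.
Each open branch fixes some atoms; the unmentioned ones are free. Counting distinct full assignments: branch {p3=0, p4=0} (p1, p2, p5, p6) contributes 16 new; branch {p1=0, p4=0} (p2, p3, p5, p6) contributes 8 new; branch {p1=0, p4=0} (p2, p3, p5, p6) contributes 0 new; branch {p2=1, p3=1, p4=0} (p1, p5, p6) contributes 4 new; branch {p2=0, p4=0} (p1, p3, p5, p6) contributes 4 new; branch {p3=0, p6=1} (p1, p2, p4, p5) contributes 8 new; branch {p1=0, p6=1} (p2, p3, p4, p5) contributes 4 new; branch {p1=0, p6=1} (p2, p3, p4, p5) contributes 0 new; branch {p3=1, p4=1, p6=1} (p1, p2, p5) contributes 4 new; branch {p2=1, p3=1, p6=1} (p1, p4, p5) contributes 0 new; branch {p2=0, p6=1} (p1, p3, p4, p5) contributes 0 new. Total: 48.

48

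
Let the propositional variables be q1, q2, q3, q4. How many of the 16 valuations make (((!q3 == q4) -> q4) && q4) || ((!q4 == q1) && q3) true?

Initial set: {T ((((!q3 == q4) -> q4) && q4) || ((!q4 == q1) && q3))}.
T ((((!q3 == q4) -> q4) && q4) || ((!q4 == q1) && q3)): β-rule — branch into T (((!q3 == q4) -> q4) && q4)  //  T ((!q4 == q1) && q3).
  branch 1 (add T (((!q3 == q4) -> q4) && q4)):
    T (((!q3 == q4) -> q4) && q4): α-rule — add T ((!q3 == q4) -> q4), T q4.
    T ((!q3 == q4) -> q4): β-rule — branch into F (!q3 == q4)  //  T q4.
      branch 1.1 (add F (!q3 == q4)):
        F (!q3 == q4): β-rule — branch into T !q3, F q4  //  F !q3, T q4.
          branch 1.1.1 (add T !q3, F q4):
            × closes — contains both q4 and !q4.
          branch 1.1.2 (add F !q3, T q4):
            ○ open, literals {q3=T, q4=T}.
      branch 1.2 (add T q4):
        ○ open, literals {q4=T}.
  branch 2 (add T ((!q4 == q1) && q3)):
    T ((!q4 == q1) && q3): α-rule — add T (!q4 == q1), T q3.
    T (!q4 == q1): β-rule — branch into T !q4, T q1  //  F !q4, F q1.
      branch 2.1 (add T !q4, T q1):
        ○ open, literals {q1=T, q3=T, q4=F}.
      branch 2.2 (add F !q4, F q1):
        ○ open, literals {q1=F, q3=T, q4=T}.
1 branch closed, 4 open.
Each open branch fixes some atoms; the unmentioned ones are free. Counting distinct full assignments: branch {q3=T, q4=T} (q1, q2) contributes 4 new; branch {q4=T} (q1, q2, q3) contributes 4 new; branch {q1=T, q3=T, q4=F} (q2) contributes 2 new; branch {q1=F, q3=T, q4=T} (q2) contributes 0 new. Total: 10.

10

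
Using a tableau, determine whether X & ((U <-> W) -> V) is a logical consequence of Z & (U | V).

Initial set: {(Z & (U | V)); ~(X & ((U <-> W) -> V))}.
(Z & (U | V)): α-rule — add Z, (U | V).
~(X & ((U <-> W) -> V)): β-rule — branch into ~X  //  ~((U <-> W) -> V).
  branch 1 (add ~X):
    (U | V): β-rule — branch into U  //  V.
      branch 1.1 (add U):
        ○ open, literals {U=T, X=F, Z=T}.
      branch 1.2 (add V):
        ○ open, literals {V=T, X=F, Z=T}.
  branch 2 (add ~((U <-> W) -> V)):
    ~((U <-> W) -> V): α-rule — add (U <-> W), ~V.
    (U | V): β-rule — branch into U  //  V.
      branch 2.1 (add U):
        (U <-> W): β-rule — branch into U, W  //  ~U, ~W.
          branch 2.1.1 (add U, W):
            ○ open, literals {U=T, V=F, W=T, Z=T}.
          branch 2.1.2 (add ~U, ~W):
            × closes — contains both U and ~U.
      branch 2.2 (add V):
        × closes — contains both V and ~V.
2 branches closed, 3 open.
An open branch gives a countermodel: U=T, X=F, Z=T (unmentioned atoms arbitrary); the premises hold there but the conclusion fails.

No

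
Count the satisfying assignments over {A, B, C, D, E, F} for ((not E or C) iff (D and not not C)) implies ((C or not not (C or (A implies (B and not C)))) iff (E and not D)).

40

Initial set: {(((not E or C) iff (D and not not C)) implies ((C or not not (C or (A implies (B and not C)))) iff (E and not D)))}.
(((not E or C) iff (D and not not C)) implies ((C or not not (C or (A implies (B and not C)))) iff (E and not D))): β-rule — branch into not ((not E or C) iff (D and not not C))  //  ((C or not not (C or (A implies (B and not C)))) iff (E and not D)).
  branch 1 (add not ((not E or C) iff (D and not not C))):
    not ((not E or C) iff (D and not not C)): β-rule — branch into (not E or C), not (D and not not C)  //  not (not E or C), (D and not not C).
      branch 1.1 (add (not E or C), not (D and not not C)):
        (not E or C): β-rule — branch into not E  //  C.
          branch 1.1.1 (add not E):
            not (D and not not C): β-rule — branch into not D  //  not not not C.
              branch 1.1.1.1 (add not D):
                ○ open, literals {D=F, E=F}.
              branch 1.1.1.2 (add not not not C):
                not not not C: drop double negation, giving not C.
                ○ open, literals {C=F, E=F}.
          branch 1.1.2 (add C):
            not (D and not not C): β-rule — branch into not D  //  not not not C.
              branch 1.1.2.1 (add not D):
                ○ open, literals {C=T, D=F}.
              branch 1.1.2.2 (add not not not C):
                not not not C: drop double negation, giving not C.
                × closes — contains both C and not C.
      branch 1.2 (add not (not E or C), (D and not not C)):
        not (not E or C): α-rule — add not not E, not C.
        (D and not not C): α-rule — add D, not not C.
        not not C: drop double negation, giving C.
        × closes — contains both C and not C.
  branch 2 (add ((C or not not (C or (A implies (B and not C)))) iff (E and not D))):
    ((C or not not (C or (A implies (B and not C)))) iff (E and not D)): β-rule — branch into (C or not not (C or (A implies (B and not C)))), (E and not D)  //  not (C or not not (C or (A implies (B and not C)))), not (E and not D).
      branch 2.1 (add (C or not not (C or (A implies (B and not C)))), (E and not D)):
        (E and not D): α-rule — add E, not D.
        (C or not not (C or (A implies (B and not C)))): β-rule — branch into C  //  not not (C or (A implies (B and not C))).
          branch 2.1.1 (add C):
            ○ open, literals {C=T, D=F, E=T}.
          branch 2.1.2 (add not not (C or (A implies (B and not C)))):
            not not (C or (A implies (B and not C))): drop double negation, giving (C or (A implies (B and not C))).
            (C or (A implies (B and not C))): β-rule — branch into C  //  (A implies (B and not C)).
              branch 2.1.2.1 (add C):
                ○ open, literals {C=T, D=F, E=T}.
              branch 2.1.2.2 (add (A implies (B and not C))):
                (A implies (B and not C)): β-rule — branch into not A  //  (B and not C).
                  branch 2.1.2.2.1 (add not A):
                    ○ open, literals {A=F, D=F, E=T}.
                  branch 2.1.2.2.2 (add (B and not C)):
                    (B and not C): α-rule — add B, not C.
                    ○ open, literals {B=T, C=F, D=F, E=T}.
      branch 2.2 (add not (C or not not (C or (A implies (B and not C)))), not (E and not D)):
        not (C or not not (C or (A implies (B and not C)))): α-rule — add not C, not not not (C or (A implies (B and not C))).
        not not not (C or (A implies (B and not C))): drop double negation, giving not (C or (A implies (B and not C))).
        not (C or (A implies (B and not C))): α-rule — add not C, not (A implies (B and not C)).
        not (A implies (B and not C)): α-rule — add A, not (B and not C).
        not (E and not D): β-rule — branch into not E  //  not not D.
          branch 2.2.1 (add not E):
            not (B and not C): β-rule — branch into not B  //  not not C.
              branch 2.2.1.1 (add not B):
                ○ open, literals {A=T, B=F, C=F, E=F}.
              branch 2.2.1.2 (add not not C):
                × closes — contains both C and not C.
          branch 2.2.2 (add not not D):
            not (B and not C): β-rule — branch into not B  //  not not C.
              branch 2.2.2.1 (add not B):
                ○ open, literals {A=T, B=F, C=F, D=T}.
              branch 2.2.2.2 (add not not C):
                × closes — contains both C and not C.
4 branches closed, 9 open.
Each open branch fixes some atoms; the unmentioned ones are free. Counting distinct full assignments: branch {D=F, E=F} (A, B, C, F) contributes 16 new; branch {C=F, E=F} (A, B, D, F) contributes 8 new; branch {C=T, D=F} (A, B, E, F) contributes 8 new; branch {C=T, D=F, E=T} (A, B, F) contributes 0 new; branch {C=T, D=F, E=T} (A, B, F) contributes 0 new; branch {A=F, D=F, E=T} (B, C, F) contributes 4 new; branch {B=T, C=F, D=F, E=T} (A, F) contributes 2 new; branch {A=T, B=F, C=F, E=F} (D, F) contributes 0 new; branch {A=T, B=F, C=F, D=T} (E, F) contributes 2 new. Total: 40.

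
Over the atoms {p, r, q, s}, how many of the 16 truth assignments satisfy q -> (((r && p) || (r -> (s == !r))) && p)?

12

Initial set: {T (q -> (((r && p) || (r -> (s == !r))) && p))}.
T (q -> (((r && p) || (r -> (s == !r))) && p)): β-rule — branch into F q  //  T (((r && p) || (r -> (s == !r))) && p).
  branch 1 (add F q):
    ○ open, literals {q=0}.
  branch 2 (add T (((r && p) || (r -> (s == !r))) && p)):
    T (((r && p) || (r -> (s == !r))) && p): α-rule — add T ((r && p) || (r -> (s == !r))), T p.
    T ((r && p) || (r -> (s == !r))): β-rule — branch into T (r && p)  //  T (r -> (s == !r)).
      branch 2.1 (add T (r && p)):
        T (r && p): α-rule — add T r, T p.
        ○ open, literals {p=1, r=1}.
      branch 2.2 (add T (r -> (s == !r))):
        T (r -> (s == !r)): β-rule — branch into F r  //  T (s == !r).
          branch 2.2.1 (add F r):
            ○ open, literals {p=1, r=0}.
          branch 2.2.2 (add T (s == !r)):
            T (s == !r): β-rule — branch into T s, T !r  //  F s, F !r.
              branch 2.2.2.1 (add T s, T !r):
                ○ open, literals {p=1, r=0, s=1}.
              branch 2.2.2.2 (add F s, F !r):
                ○ open, literals {p=1, r=1, s=0}.
0 branches closed, 5 open.
Each open branch fixes some atoms; the unmentioned ones are free. Counting distinct full assignments: branch {q=0} (p, r, s) contributes 8 new; branch {p=1, r=1} (q, s) contributes 2 new; branch {p=1, r=0} (q, s) contributes 2 new; branch {p=1, r=0, s=1} (q) contributes 0 new; branch {p=1, r=1, s=0} (q) contributes 0 new. Total: 12.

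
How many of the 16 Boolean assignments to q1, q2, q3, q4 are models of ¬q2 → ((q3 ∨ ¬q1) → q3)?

Initial set: {(¬q2 → ((q3 ∨ ¬q1) → q3))}.
(¬q2 → ((q3 ∨ ¬q1) → q3)): β-rule — branch into ¬¬q2  //  ((q3 ∨ ¬q1) → q3).
  branch 1 (add ¬¬q2):
    ○ open, literals {q2=1}.
  branch 2 (add ((q3 ∨ ¬q1) → q3)):
    ((q3 ∨ ¬q1) → q3): β-rule — branch into ¬(q3 ∨ ¬q1)  //  q3.
      branch 2.1 (add ¬(q3 ∨ ¬q1)):
        ¬(q3 ∨ ¬q1): α-rule — add ¬q3, ¬¬q1.
        ○ open, literals {q1=1, q3=0}.
      branch 2.2 (add q3):
        ○ open, literals {q3=1}.
0 branches closed, 3 open.
Each open branch fixes some atoms; the unmentioned ones are free. Counting distinct full assignments: branch {q2=1} (q1, q3, q4) contributes 8 new; branch {q1=1, q3=0} (q2, q4) contributes 2 new; branch {q3=1} (q1, q2, q4) contributes 4 new. Total: 14.

14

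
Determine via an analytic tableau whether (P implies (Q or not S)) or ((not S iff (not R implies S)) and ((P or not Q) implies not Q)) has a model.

Initial set: {((P implies (Q or not S)) or ((not S iff (not R implies S)) and ((P or not Q) implies not Q)))}.
((P implies (Q or not S)) or ((not S iff (not R implies S)) and ((P or not Q) implies not Q))): β-rule — branch into (P implies (Q or not S))  //  ((not S iff (not R implies S)) and ((P or not Q) implies not Q)).
  branch 1 (add (P implies (Q or not S))):
    (P implies (Q or not S)): β-rule — branch into not P  //  (Q or not S).
      branch 1.1 (add not P):
        ○ open, literals {P=false}.
      branch 1.2 (add (Q or not S)):
        (Q or not S): β-rule — branch into Q  //  not S.
          branch 1.2.1 (add Q):
            ○ open, literals {Q=true}.
          branch 1.2.2 (add not S):
            ○ open, literals {S=false}.
  branch 2 (add ((not S iff (not R implies S)) and ((P or not Q) implies not Q))):
    ((not S iff (not R implies S)) and ((P or not Q) implies not Q)): α-rule — add (not S iff (not R implies S)), ((P or not Q) implies not Q).
    (not S iff (not R implies S)): β-rule — branch into not S, (not R implies S)  //  not not S, not (not R implies S).
      branch 2.1 (add not S, (not R implies S)):
        ((P or not Q) implies not Q): β-rule — branch into not (P or not Q)  //  not Q.
          branch 2.1.1 (add not (P or not Q)):
            not (P or not Q): α-rule — add not P, not not Q.
            (not R implies S): β-rule — branch into not not R  //  S.
              branch 2.1.1.1 (add not not R):
                ○ open, literals {P=false, Q=true, R=true, S=false}.
              branch 2.1.1.2 (add S):
                × closes — contains both S and not S.
          branch 2.1.2 (add not Q):
            (not R implies S): β-rule — branch into not not R  //  S.
              branch 2.1.2.1 (add not not R):
                ○ open, literals {Q=false, R=true, S=false}.
              branch 2.1.2.2 (add S):
                × closes — contains both S and not S.
      branch 2.2 (add not not S, not (not R implies S)):
        not (not R implies S): α-rule — add not R, not S.
        × closes — contains both S and not S.
3 branches closed, 5 open.
An open branch gives a satisfying assignment: P=false.

Satisfiable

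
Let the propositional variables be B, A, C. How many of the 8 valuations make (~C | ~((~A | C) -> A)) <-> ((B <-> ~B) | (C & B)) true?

Initial set: {((~C | ~((~A | C) -> A)) <-> ((B <-> ~B) | (C & B)))}.
((~C | ~((~A | C) -> A)) <-> ((B <-> ~B) | (C & B))): β-rule — branch into (~C | ~((~A | C) -> A)), ((B <-> ~B) | (C & B))  //  ~(~C | ~((~A | C) -> A)), ~((B <-> ~B) | (C & B)).
  branch 1 (add (~C | ~((~A | C) -> A)), ((B <-> ~B) | (C & B))):
    (~C | ~((~A | C) -> A)): β-rule — branch into ~C  //  ~((~A | C) -> A).
      branch 1.1 (add ~C):
        ((B <-> ~B) | (C & B)): β-rule — branch into (B <-> ~B)  //  (C & B).
          branch 1.1.1 (add (B <-> ~B)):
            (B <-> ~B): β-rule — branch into B, ~B  //  ~B, ~~B.
              branch 1.1.1.1 (add B, ~B):
                × closes — contains both B and ~B.
              branch 1.1.1.2 (add ~B, ~~B):
                × closes — contains both B and ~B.
          branch 1.1.2 (add (C & B)):
            (C & B): α-rule — add C, B.
            × closes — contains both C and ~C.
      branch 1.2 (add ~((~A | C) -> A)):
        ~((~A | C) -> A): α-rule — add (~A | C), ~A.
        ((B <-> ~B) | (C & B)): β-rule — branch into (B <-> ~B)  //  (C & B).
          branch 1.2.1 (add (B <-> ~B)):
            (~A | C): β-rule — branch into ~A  //  C.
              branch 1.2.1.1 (add ~A):
                (B <-> ~B): β-rule — branch into B, ~B  //  ~B, ~~B.
                  branch 1.2.1.1.1 (add B, ~B):
                    × closes — contains both B and ~B.
                  branch 1.2.1.1.2 (add ~B, ~~B):
                    × closes — contains both B and ~B.
              branch 1.2.1.2 (add C):
                (B <-> ~B): β-rule — branch into B, ~B  //  ~B, ~~B.
                  branch 1.2.1.2.1 (add B, ~B):
                    × closes — contains both B and ~B.
                  branch 1.2.1.2.2 (add ~B, ~~B):
                    × closes — contains both B and ~B.
          branch 1.2.2 (add (C & B)):
            (C & B): α-rule — add C, B.
            (~A | C): β-rule — branch into ~A  //  C.
              branch 1.2.2.1 (add ~A):
                ○ open, literals {A=F, B=T, C=T}.
              branch 1.2.2.2 (add C):
                ○ open, literals {A=F, B=T, C=T}.
  branch 2 (add ~(~C | ~((~A | C) -> A)), ~((B <-> ~B) | (C & B))):
    ~(~C | ~((~A | C) -> A)): α-rule — add ~~C, ~~((~A | C) -> A).
    ~((B <-> ~B) | (C & B)): α-rule — add ~(B <-> ~B), ~(C & B).
    ~~((~A | C) -> A): β-rule — branch into ~(~A | C)  //  A.
      branch 2.1 (add ~(~A | C)):
        ~(~A | C): α-rule — add ~~A, ~C.
        × closes — contains both C and ~C.
      branch 2.2 (add A):
        ~(B <-> ~B): β-rule — branch into B, ~~B  //  ~B, ~B.
          branch 2.2.1 (add B, ~~B):
            ~(C & B): β-rule — branch into ~C  //  ~B.
              branch 2.2.1.1 (add ~C):
                × closes — contains both C and ~C.
              branch 2.2.1.2 (add ~B):
                × closes — contains both B and ~B.
          branch 2.2.2 (add ~B, ~B):
            ~(C & B): β-rule — branch into ~C  //  ~B.
              branch 2.2.2.1 (add ~C):
                × closes — contains both C and ~C.
              branch 2.2.2.2 (add ~B):
                ○ open, literals {A=T, B=F, C=T}.
11 branches closed, 3 open.
Each open branch fixes some atoms; the unmentioned ones are free. Counting distinct full assignments: branch {A=F, B=T, C=T} (none free) contributes 1 new; branch {A=F, B=T, C=T} (none free) contributes 0 new; branch {A=T, B=F, C=T} (none free) contributes 1 new. Total: 2.

2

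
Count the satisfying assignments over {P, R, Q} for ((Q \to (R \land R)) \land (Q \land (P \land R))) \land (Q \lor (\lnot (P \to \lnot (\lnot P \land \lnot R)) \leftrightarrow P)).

1

Initial set: {(((Q \to (R \land R)) \land (Q \land (P \land R))) \land (Q \lor (\lnot (P \to \lnot (\lnot P \land \lnot R)) \leftrightarrow P)))}.
(((Q \to (R \land R)) \land (Q \land (P \land R))) \land (Q \lor (\lnot (P \to \lnot (\lnot P \land \lnot R)) \leftrightarrow P))): α-rule — add ((Q \to (R \land R)) \land (Q \land (P \land R))), (Q \lor (\lnot (P \to \lnot (\lnot P \land \lnot R)) \leftrightarrow P)).
((Q \to (R \land R)) \land (Q \land (P \land R))): α-rule — add (Q \to (R \land R)), (Q \land (P \land R)).
(Q \land (P \land R)): α-rule — add Q, (P \land R).
(P \land R): α-rule — add P, R.
(Q \lor (\lnot (P \to \lnot (\lnot P \land \lnot R)) \leftrightarrow P)): β-rule — branch into Q  //  (\lnot (P \to \lnot (\lnot P \land \lnot R)) \leftrightarrow P).
  branch 1 (add Q):
    (Q \to (R \land R)): β-rule — branch into \lnot Q  //  (R \land R).
      branch 1.1 (add \lnot Q):
        × closes — contains both Q and \lnot Q.
      branch 1.2 (add (R \land R)):
        (R \land R): α-rule — add R, R.
        ○ open, literals {P=T, Q=T, R=T}.
  branch 2 (add (\lnot (P \to \lnot (\lnot P \land \lnot R)) \leftrightarrow P)):
    (Q \to (R \land R)): β-rule — branch into \lnot Q  //  (R \land R).
      branch 2.1 (add \lnot Q):
        × closes — contains both Q and \lnot Q.
      branch 2.2 (add (R \land R)):
        (R \land R): α-rule — add R, R.
        (\lnot (P \to \lnot (\lnot P \land \lnot R)) \leftrightarrow P): β-rule — branch into \lnot (P \to \lnot (\lnot P \land \lnot R)), P  //  \lnot \lnot (P \to \lnot (\lnot P \land \lnot R)), \lnot P.
          branch 2.2.1 (add \lnot (P \to \lnot (\lnot P \land \lnot R)), P):
            \lnot (P \to \lnot (\lnot P \land \lnot R)): α-rule — add P, \lnot \lnot (\lnot P \land \lnot R).
            \lnot \lnot (\lnot P \land \lnot R): α-rule — add \lnot P, \lnot R.
            × closes — contains both P and \lnot P.
          branch 2.2.2 (add \lnot \lnot (P \to \lnot (\lnot P \land \lnot R)), \lnot P):
            × closes — contains both P and \lnot P.
4 branches closed, 1 open.
Each open branch fixes some atoms; the unmentioned ones are free. Counting distinct full assignments: branch {P=T, Q=T, R=T} (none free) contributes 1 new. Total: 1.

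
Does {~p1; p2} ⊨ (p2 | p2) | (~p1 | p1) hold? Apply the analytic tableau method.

Initial set: {~p1; p2; ~((p2 | p2) | (~p1 | p1))}.
~((p2 | p2) | (~p1 | p1)): α-rule — add ~(p2 | p2), ~(~p1 | p1).
~(p2 | p2): α-rule — add ~p2, ~p2.
× closes — contains both p2 and ~p2.
All 1 branch closes.
Every branch closed, so the premises entail the conclusion.

Yes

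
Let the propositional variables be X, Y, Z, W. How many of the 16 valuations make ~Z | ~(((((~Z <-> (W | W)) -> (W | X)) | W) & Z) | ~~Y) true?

Initial set: {(~Z | ~(((((~Z <-> (W | W)) -> (W | X)) | W) & Z) | ~~Y))}.
(~Z | ~(((((~Z <-> (W | W)) -> (W | X)) | W) & Z) | ~~Y)): β-rule — branch into ~Z  //  ~(((((~Z <-> (W | W)) -> (W | X)) | W) & Z) | ~~Y).
  branch 1 (add ~Z):
    ○ open, literals {Z=F}.
  branch 2 (add ~(((((~Z <-> (W | W)) -> (W | X)) | W) & Z) | ~~Y)):
    ~(((((~Z <-> (W | W)) -> (W | X)) | W) & Z) | ~~Y): α-rule — add ~((((~Z <-> (W | W)) -> (W | X)) | W) & Z), ~~~Y.
    ~~~Y: drop double negation, giving ~Y.
    ~((((~Z <-> (W | W)) -> (W | X)) | W) & Z): β-rule — branch into ~(((~Z <-> (W | W)) -> (W | X)) | W)  //  ~Z.
      branch 2.1 (add ~(((~Z <-> (W | W)) -> (W | X)) | W)):
        ~(((~Z <-> (W | W)) -> (W | X)) | W): α-rule — add ~((~Z <-> (W | W)) -> (W | X)), ~W.
        ~((~Z <-> (W | W)) -> (W | X)): α-rule — add (~Z <-> (W | W)), ~(W | X).
        ~(W | X): α-rule — add ~W, ~X.
        (~Z <-> (W | W)): β-rule — branch into ~Z, (W | W)  //  ~~Z, ~(W | W).
          branch 2.1.1 (add ~Z, (W | W)):
            (W | W): β-rule — branch into W  //  W.
              branch 2.1.1.1 (add W):
                × closes — contains both W and ~W.
              branch 2.1.1.2 (add W):
                × closes — contains both W and ~W.
          branch 2.1.2 (add ~~Z, ~(W | W)):
            ~(W | W): α-rule — add ~W, ~W.
            ○ open, literals {W=F, X=F, Y=F, Z=T}.
      branch 2.2 (add ~Z):
        ○ open, literals {Y=F, Z=F}.
2 branches closed, 3 open.
Each open branch fixes some atoms; the unmentioned ones are free. Counting distinct full assignments: branch {Z=F} (X, Y, W) contributes 8 new; branch {W=F, X=F, Y=F, Z=T} (none free) contributes 1 new; branch {Y=F, Z=F} (X, W) contributes 0 new. Total: 9.

9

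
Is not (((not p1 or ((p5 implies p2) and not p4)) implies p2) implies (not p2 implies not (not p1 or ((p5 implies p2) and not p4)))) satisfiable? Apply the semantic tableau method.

Initial set: {not (((not p1 or ((p5 implies p2) and not p4)) implies p2) implies (not p2 implies not (not p1 or ((p5 implies p2) and not p4))))}.
not (((not p1 or ((p5 implies p2) and not p4)) implies p2) implies (not p2 implies not (not p1 or ((p5 implies p2) and not p4)))): α-rule — add ((not p1 or ((p5 implies p2) and not p4)) implies p2), not (not p2 implies not (not p1 or ((p5 implies p2) and not p4))).
not (not p2 implies not (not p1 or ((p5 implies p2) and not p4))): α-rule — add not p2, not not (not p1 or ((p5 implies p2) and not p4)).
((not p1 or ((p5 implies p2) and not p4)) implies p2): β-rule — branch into not (not p1 or ((p5 implies p2) and not p4))  //  p2.
  branch 1 (add not (not p1 or ((p5 implies p2) and not p4))):
    not (not p1 or ((p5 implies p2) and not p4)): α-rule — add not not p1, not ((p5 implies p2) and not p4).
    not not (not p1 or ((p5 implies p2) and not p4)): β-rule — branch into not p1  //  ((p5 implies p2) and not p4).
      branch 1.1 (add not p1):
        × closes — contains both p1 and not p1.
      branch 1.2 (add ((p5 implies p2) and not p4)):
        ((p5 implies p2) and not p4): α-rule — add (p5 implies p2), not p4.
        not ((p5 implies p2) and not p4): β-rule — branch into not (p5 implies p2)  //  not not p4.
          branch 1.2.1 (add not (p5 implies p2)):
            not (p5 implies p2): α-rule — add p5, not p2.
            (p5 implies p2): β-rule — branch into not p5  //  p2.
              branch 1.2.1.1 (add not p5):
                × closes — contains both p5 and not p5.
              branch 1.2.1.2 (add p2):
                × closes — contains both p2 and not p2.
          branch 1.2.2 (add not not p4):
            × closes — contains both p4 and not p4.
  branch 2 (add p2):
    × closes — contains both p2 and not p2.
All 5 branches close.
Every branch closed; the formula is unsatisfiable.

Unsatisfiable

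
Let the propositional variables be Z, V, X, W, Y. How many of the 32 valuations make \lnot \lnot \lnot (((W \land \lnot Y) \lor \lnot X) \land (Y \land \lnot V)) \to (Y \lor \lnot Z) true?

24

Initial set: {(\lnot \lnot \lnot (((W \land \lnot Y) \lor \lnot X) \land (Y \land \lnot V)) \to (Y \lor \lnot Z))}.
(\lnot \lnot \lnot (((W \land \lnot Y) \lor \lnot X) \land (Y \land \lnot V)) \to (Y \lor \lnot Z)): β-rule — branch into \lnot \lnot \lnot \lnot (((W \land \lnot Y) \lor \lnot X) \land (Y \land \lnot V))  //  (Y \lor \lnot Z).
  branch 1 (add \lnot \lnot \lnot \lnot (((W \land \lnot Y) \lor \lnot X) \land (Y \land \lnot V))):
    \lnot \lnot \lnot \lnot (((W \land \lnot Y) \lor \lnot X) \land (Y \land \lnot V)): drop double negation, giving \lnot \lnot (((W \land \lnot Y) \lor \lnot X) \land (Y \land \lnot V)).
    \lnot \lnot (((W \land \lnot Y) \lor \lnot X) \land (Y \land \lnot V)): α-rule — add ((W \land \lnot Y) \lor \lnot X), (Y \land \lnot V).
    (Y \land \lnot V): α-rule — add Y, \lnot V.
    ((W \land \lnot Y) \lor \lnot X): β-rule — branch into (W \land \lnot Y)  //  \lnot X.
      branch 1.1 (add (W \land \lnot Y)):
        (W \land \lnot Y): α-rule — add W, \lnot Y.
        × closes — contains both Y and \lnot Y.
      branch 1.2 (add \lnot X):
        ○ open, literals {V=false, X=false, Y=true}.
  branch 2 (add (Y \lor \lnot Z)):
    (Y \lor \lnot Z): β-rule — branch into Y  //  \lnot Z.
      branch 2.1 (add Y):
        ○ open, literals {Y=true}.
      branch 2.2 (add \lnot Z):
        ○ open, literals {Z=false}.
1 branch closed, 3 open.
Each open branch fixes some atoms; the unmentioned ones are free. Counting distinct full assignments: branch {V=false, X=false, Y=true} (Z, W) contributes 4 new; branch {Y=true} (Z, V, X, W) contributes 12 new; branch {Z=false} (V, X, W, Y) contributes 8 new. Total: 24.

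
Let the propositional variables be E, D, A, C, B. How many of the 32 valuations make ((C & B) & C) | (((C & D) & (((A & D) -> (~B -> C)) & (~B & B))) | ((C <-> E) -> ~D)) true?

Initial set: {T (((C & B) & C) | (((C & D) & (((A & D) -> (~B -> C)) & (~B & B))) | ((C <-> E) -> ~D)))}.
T (((C & B) & C) | (((C & D) & (((A & D) -> (~B -> C)) & (~B & B))) | ((C <-> E) -> ~D))): β-rule — branch into T ((C & B) & C)  //  T (((C & D) & (((A & D) -> (~B -> C)) & (~B & B))) | ((C <-> E) -> ~D)).
  branch 1 (add T ((C & B) & C)):
    T ((C & B) & C): α-rule — add T (C & B), T C.
    T (C & B): α-rule — add T C, T B.
    ○ open, literals {B=T, C=T}.
  branch 2 (add T (((C & D) & (((A & D) -> (~B -> C)) & (~B & B))) | ((C <-> E) -> ~D))):
    T (((C & D) & (((A & D) -> (~B -> C)) & (~B & B))) | ((C <-> E) -> ~D)): β-rule — branch into T ((C & D) & (((A & D) -> (~B -> C)) & (~B & B)))  //  T ((C <-> E) -> ~D).
      branch 2.1 (add T ((C & D) & (((A & D) -> (~B -> C)) & (~B & B)))):
        T ((C & D) & (((A & D) -> (~B -> C)) & (~B & B))): α-rule — add T (C & D), T (((A & D) -> (~B -> C)) & (~B & B)).
        T (C & D): α-rule — add T C, T D.
        T (((A & D) -> (~B -> C)) & (~B & B)): α-rule — add T ((A & D) -> (~B -> C)), T (~B & B).
        T (~B & B): α-rule — add T ~B, T B.
        × closes — contains both B and ~B.
      branch 2.2 (add T ((C <-> E) -> ~D)):
        T ((C <-> E) -> ~D): β-rule — branch into F (C <-> E)  //  T ~D.
          branch 2.2.1 (add F (C <-> E)):
            F (C <-> E): β-rule — branch into T C, F E  //  F C, T E.
              branch 2.2.1.1 (add T C, F E):
                ○ open, literals {C=T, E=F}.
              branch 2.2.1.2 (add F C, T E):
                ○ open, literals {C=F, E=T}.
          branch 2.2.2 (add T ~D):
            ○ open, literals {D=F}.
1 branch closed, 4 open.
Each open branch fixes some atoms; the unmentioned ones are free. Counting distinct full assignments: branch {B=T, C=T} (E, D, A) contributes 8 new; branch {C=T, E=F} (D, A, B) contributes 4 new; branch {C=F, E=T} (D, A, B) contributes 8 new; branch {D=F} (E, A, C, B) contributes 6 new. Total: 26.

26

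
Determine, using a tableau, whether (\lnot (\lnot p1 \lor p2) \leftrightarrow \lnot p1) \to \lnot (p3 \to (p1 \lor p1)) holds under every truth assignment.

Not valid

Assume the negation and expand:
Initial set: {\lnot ((\lnot (\lnot p1 \lor p2) \leftrightarrow \lnot p1) \to \lnot (p3 \to (p1 \lor p1)))}.
\lnot ((\lnot (\lnot p1 \lor p2) \leftrightarrow \lnot p1) \to \lnot (p3 \to (p1 \lor p1))): α-rule — add (\lnot (\lnot p1 \lor p2) \leftrightarrow \lnot p1), \lnot \lnot (p3 \to (p1 \lor p1)).
(\lnot (\lnot p1 \lor p2) \leftrightarrow \lnot p1): β-rule — branch into \lnot (\lnot p1 \lor p2), \lnot p1  //  \lnot \lnot (\lnot p1 \lor p2), \lnot \lnot p1.
  branch 1 (add \lnot (\lnot p1 \lor p2), \lnot p1):
    \lnot (\lnot p1 \lor p2): α-rule — add \lnot \lnot p1, \lnot p2.
    × closes — contains both p1 and \lnot p1.
  branch 2 (add \lnot \lnot (\lnot p1 \lor p2), \lnot \lnot p1):
    \lnot \lnot (p3 \to (p1 \lor p1)): β-rule — branch into \lnot p3  //  (p1 \lor p1).
      branch 2.1 (add \lnot p3):
        \lnot \lnot (\lnot p1 \lor p2): β-rule — branch into \lnot p1  //  p2.
          branch 2.1.1 (add \lnot p1):
            × closes — contains both p1 and \lnot p1.
          branch 2.1.2 (add p2):
            ○ open, literals {p1=1, p2=1, p3=0}.
      branch 2.2 (add (p1 \lor p1)):
        \lnot \lnot (\lnot p1 \lor p2): β-rule — branch into \lnot p1  //  p2.
          branch 2.2.1 (add \lnot p1):
            × closes — contains both p1 and \lnot p1.
          branch 2.2.2 (add p2):
            (p1 \lor p1): β-rule — branch into p1  //  p1.
              branch 2.2.2.1 (add p1):
                ○ open, literals {p1=1, p2=1}.
              branch 2.2.2.2 (add p1):
                ○ open, literals {p1=1, p2=1}.
3 branches closed, 3 open.
An open branch gives a countermodel: p1=1, p2=1, p3=0 (unmentioned atoms arbitrary); under it the original formula is false.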